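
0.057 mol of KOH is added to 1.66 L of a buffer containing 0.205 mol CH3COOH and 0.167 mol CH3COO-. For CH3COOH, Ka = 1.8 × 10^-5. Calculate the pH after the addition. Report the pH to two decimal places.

pH = 4.92

OH- converts CH3COOH to CH3COO-: CH3COOH → 0.148 mol, CH3COO- → 0.224 mol.
pKa = −log(1.8 × 10^-5) = 4.745
pH = pKa + log([A⁻]/[HA]) = 4.745 + log(0.224/0.148) = 4.745 +0.180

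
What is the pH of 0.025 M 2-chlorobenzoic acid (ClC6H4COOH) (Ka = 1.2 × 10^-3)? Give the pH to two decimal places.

ClC6H4COOH ⇌ ClC6H4COO- + H+
Ka = [H+]²/(0.025 − [H+]) = 1.2 × 10^-3
Here C₀/Ka ≈ 20.8, so the small-[H+] approximation fails. Use the quadratic:
[H+] = (−Ka + √(Ka² + 4·Ka·C₀))/2 = 4.91 × 10^-3 M
pH = −log[H+] = −log(4.91 × 10^-3) = 2.31

pH = 2.31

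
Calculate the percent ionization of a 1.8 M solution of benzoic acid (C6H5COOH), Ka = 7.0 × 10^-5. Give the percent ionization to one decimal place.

C6H5COOH ⇌ C6H5COO- + H+; let x = [H+] at equilibrium.
x ≈ √(Ka·C₀) = √(7.0 × 10^-5 × 1.8) = 1.12 × 10^-2 M
Fraction ionized = 1.12 × 10^-2 / 1.8 = 0.0062 → 0.6%

0.6%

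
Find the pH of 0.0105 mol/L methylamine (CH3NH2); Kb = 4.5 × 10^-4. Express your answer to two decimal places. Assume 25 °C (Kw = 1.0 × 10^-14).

CH3NH2 + H2O ⇌ CH3NH3+ + OH-
From the ICE table, Kb = [OH-]²/(0.0105 − [OH-]) = 4.5 × 10^-4.
Here C₀/Kb ≈ 23.3, so the small-[OH-] approximation fails. Use the quadratic:
[OH-] = (−Kb + √(Kb² + 4·Kb·C₀))/2 = 1.96 × 10^-3 M
pOH = 2.71, so pH = 14.00 − pOH = 11.29

pH = 11.29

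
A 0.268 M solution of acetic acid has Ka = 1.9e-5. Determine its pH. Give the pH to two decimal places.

CH3COOH ⇌ CH3COO- + H+
Let x = [H+] at equilibrium. Ka = x²/(0.268 − x).
Since Ka ≪ C₀, x ≈ √(Ka·C₀) = 2.26 × 10^-3 M.
pH = −log(2.26 × 10^-3) = 2.65

pH = 2.65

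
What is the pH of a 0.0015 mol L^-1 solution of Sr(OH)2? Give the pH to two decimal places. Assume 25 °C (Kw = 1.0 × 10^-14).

Sr(OH)2 is a strong base (each formula unit releases 2 OH-); [OH-] = 0.003 M.
pOH = -log(0.003) = 2.52
pH = 14.00 - 2.52 = 11.48

pH = 11.48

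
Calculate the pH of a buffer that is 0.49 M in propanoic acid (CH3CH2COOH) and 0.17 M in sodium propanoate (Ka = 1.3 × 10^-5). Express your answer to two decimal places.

pH = 4.43

pKa = −log(1.3 × 10^-5) = 4.886
Henderson–Hasselbalch: pH = pKa + log([CH3CH2COO-]/[CH3CH2COOH]) = 4.886 + log(0.17/0.49)
pH = 4.886 + (-0.460) = 4.43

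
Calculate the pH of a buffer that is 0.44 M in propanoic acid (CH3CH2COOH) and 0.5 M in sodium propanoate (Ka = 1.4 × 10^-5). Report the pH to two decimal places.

pH = 4.91

pKa = −log(1.4 × 10^-5) = 4.854
Henderson–Hasselbalch: pH = pKa + log([CH3CH2COO-]/[CH3CH2COOH]) = 4.854 + log(0.5/0.44)
pH = 4.854 + (+0.056) = 4.91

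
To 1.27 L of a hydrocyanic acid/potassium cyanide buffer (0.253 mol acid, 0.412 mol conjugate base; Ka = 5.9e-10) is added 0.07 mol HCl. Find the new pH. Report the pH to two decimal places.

pH = 9.25

After neutralization: n(HCN) = 0.323 mol, n(CN-) = 0.342 mol.
pKa = −log(5.9 × 10^-10) = 9.229
pH = pKa + log(n_CN-/n_HCN) = 9.229 + log(0.342/0.323) = 9.229 + (+0.025)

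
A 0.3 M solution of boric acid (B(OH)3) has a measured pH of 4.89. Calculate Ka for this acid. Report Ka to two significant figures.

Ka = 5.5 × 10^-10

[H+] = 10^(-4.89) = 1.29 × 10^-5 M
At equilibrium [HA] = 0.3 − 1.29 × 10^-5 = 3.00 × 10^-1 M
Ka = [H+][A-]/[HA] = (1.29 × 10^-5)² / 3.00 × 10^-1 = 5.5 × 10^-10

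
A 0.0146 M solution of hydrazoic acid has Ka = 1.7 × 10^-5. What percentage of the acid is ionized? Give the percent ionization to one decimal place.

3.4%

HN3 ⇌ N3- + H+; let x = [H+] at equilibrium.
x ≈ √(Ka·C₀) = √(1.7 × 10^-5 × 0.0146) = 4.98 × 10^-4 M
Fraction ionized = 4.98 × 10^-4 / 0.0146 = 0.0341 → 3.4%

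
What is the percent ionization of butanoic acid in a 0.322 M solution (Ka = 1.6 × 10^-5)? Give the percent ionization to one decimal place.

0.7%

CH3(CH2)2COOH ⇌ CH3(CH2)2COO- + H+; let x = [H+] at equilibrium.
x ≈ √(Ka·C₀) = √(1.6 × 10^-5 × 0.322) = 2.27 × 10^-3 M
Fraction ionized = 2.27 × 10^-3 / 0.322 = 0.0070 → 0.7%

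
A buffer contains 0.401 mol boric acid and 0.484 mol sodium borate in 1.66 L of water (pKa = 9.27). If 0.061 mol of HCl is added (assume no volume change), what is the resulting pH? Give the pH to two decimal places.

Added H+ converts B(OH)4- to B(OH)3: B(OH)3 → 0.462 mol, B(OH)4- → 0.423 mol.
pH = pKa + log(n_B(OH)4-/n_B(OH)3) = 9.27 + log(0.423/0.462) = 9.27 + (-0.038)

pH = 9.23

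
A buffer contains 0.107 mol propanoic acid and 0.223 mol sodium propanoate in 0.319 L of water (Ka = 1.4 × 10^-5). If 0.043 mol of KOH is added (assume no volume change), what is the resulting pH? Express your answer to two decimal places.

pH = 5.47

After neutralization: n(CH3CH2COOH) = 0.064 mol, n(CH3CH2COO-) = 0.266 mol.
pKa = −log(1.4 × 10^-5) = 4.854
Henderson–Hasselbalch with mole ratio 0.266/0.064: pH = 4.854 + (+0.619)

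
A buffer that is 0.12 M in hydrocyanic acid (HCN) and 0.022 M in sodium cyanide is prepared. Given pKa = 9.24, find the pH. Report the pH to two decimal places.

Henderson–Hasselbalch: pH = pKa + log([CN-]/[HCN]) = 9.24 + log(0.022/0.12)
pH = 9.24 + (-0.737) = 8.50

pH = 8.50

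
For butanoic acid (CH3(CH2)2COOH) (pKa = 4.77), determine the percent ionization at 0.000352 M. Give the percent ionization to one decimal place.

CH3(CH2)2COOH ⇌ CH3(CH2)2COO- + H+; let x = [H+] at equilibrium.
Ka = 10^(−4.77) = 1.70 × 10^-5
Solve x² + 1.7e-05x − 5.98e-09 = 0 → x = 6.93 × 10^-5 M
% ionization = x/C₀ × 100% = 6.93 × 10^-5/0.000352 × 100% = 19.7%

19.7%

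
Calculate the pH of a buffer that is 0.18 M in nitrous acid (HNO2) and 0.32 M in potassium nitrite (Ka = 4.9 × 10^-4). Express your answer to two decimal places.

pH = 3.56

pKa = −log(4.9 × 10^-4) = 3.310
Using pH = pKa + log([base]/[acid]) with [base]/[acid] = 0.32/0.18:
pH = 3.310 + (+0.250) = 3.56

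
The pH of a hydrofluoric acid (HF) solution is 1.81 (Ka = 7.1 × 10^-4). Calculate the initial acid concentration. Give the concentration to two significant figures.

C₀ = 3.5 × 10^-1 M

[H+] = 10^(-1.81) = 1.55 × 10^-2 M = x
Ka = x²/(C₀ − x) ⇒ C₀ = x + x²/Ka
C₀ = 1.55 × 10^-2 + (1.55 × 10^-2)²/(7.1 × 10^-4) = 3.54 × 10^-1 M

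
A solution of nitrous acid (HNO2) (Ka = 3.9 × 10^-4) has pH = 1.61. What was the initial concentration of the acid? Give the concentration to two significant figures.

[H+] = 10^(-1.61) = 2.45 × 10^-2 M = x
Ka = x²/(C₀ − x) ⇒ C₀ = x + x²/Ka
C₀ = 2.45 × 10^-2 + (2.45 × 10^-2)²/(3.9 × 10^-4) = 1.56 M

C₀ = 1.6 M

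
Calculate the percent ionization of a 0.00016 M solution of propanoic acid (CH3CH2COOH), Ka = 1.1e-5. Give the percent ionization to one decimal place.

23.0%

CH3CH2COOH ⇌ CH3CH2COO- + H+; let x = [H+] at equilibrium.
Ka = x²/(C₀ − x); solving the quadratic gives x = 3.68 × 10^-5 M.
Fraction ionized = 3.68 × 10^-5 / 0.00016 = 0.2300 → 23.0%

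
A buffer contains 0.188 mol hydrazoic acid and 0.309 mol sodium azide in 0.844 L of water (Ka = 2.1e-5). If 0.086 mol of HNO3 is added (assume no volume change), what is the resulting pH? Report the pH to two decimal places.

pH = 4.59

After neutralization: n(HN3) = 0.274 mol, n(N3-) = 0.223 mol.
pKa = −log(2.1 × 10^-5) = 4.678
pH = pKa + log(n_N3-/n_HN3) = 4.678 + log(0.223/0.274) = 4.678 + (-0.089)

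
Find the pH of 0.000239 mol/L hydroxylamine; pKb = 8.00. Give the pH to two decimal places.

NH2OH + H2O ⇌ NH3OH+ + OH-
Kb = 10^(−8.00) = 1.00 × 10^-8
Let x = [OH-] at equilibrium. Kb = x²/(0.000239 − x).
Since Kb ≪ C₀, x ≈ √(Kb·C₀) = 1.55 × 10^-6 M.
(x/C₀ = 0.65% < 5%, so the approximation holds.)
pOH = 5.81, so pH = 14.00 − pOH = 8.19

pH = 8.19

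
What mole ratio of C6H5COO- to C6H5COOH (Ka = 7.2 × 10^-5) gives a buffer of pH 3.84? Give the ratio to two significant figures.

ratio = 0.50

pKa = -log(7.2 × 10^-5) = 4.143
pH = pKa + log(r) ⇒ log(r) = 3.84 − 4.143 = -0.303
r = [C6H5COO-]/[C6H5COOH] = 10^(-0.303) = 0.498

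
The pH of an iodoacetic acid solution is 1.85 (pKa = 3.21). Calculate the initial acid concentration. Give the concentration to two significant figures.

[H+] = 10^(-1.85) = 1.41 × 10^-2 M = x
Ka = 10^(−3.21) = 6.17 × 10^-4
Ka = x²/(C₀ − x) ⇒ C₀ = x + x²/Ka
C₀ = 1.41 × 10^-2 + (1.41 × 10^-2)²/(6.17 × 10^-4) = 3.36 × 10^-1 M

C₀ = 3.4 × 10^-1 M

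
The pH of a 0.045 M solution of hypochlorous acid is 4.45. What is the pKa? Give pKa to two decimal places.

[H+] = 10^(-4.45) = 3.55 × 10^-5 M
At equilibrium [HA] = 0.045 − 3.55 × 10^-5 = 4.50 × 10^-2 M
Ka = [H+][A-]/[HA] = (3.55 × 10^-5)² / 4.50 × 10^-2 = 2.80 × 10^-8
pKa = -log(2.80 × 10^-8) = 7.55

pKa = 7.55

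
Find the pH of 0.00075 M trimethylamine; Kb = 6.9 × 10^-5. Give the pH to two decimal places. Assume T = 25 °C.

pH = 10.29

(CH3)3N + H2O ⇌ (CH3)3NH+ + OH-
Kb = [OH-]²/(0.00075 − [OH-]) = 6.9 × 10^-5
Here C₀/Kb ≈ 10.9, so the small-[OH-] approximation fails. Use the quadratic:
[OH-] = (−Kb + √(Kb² + 4·Kb·C₀))/2 = 1.96 × 10^-4 M
pOH = 3.71, so pH = 14.00 − pOH = 10.29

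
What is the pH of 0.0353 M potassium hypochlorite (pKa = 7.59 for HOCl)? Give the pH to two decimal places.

pH = 10.07

OCl- is the conjugate base of the weak acid HOCl.
Ka = 10^(−7.59) = 2.57 × 10^-8
Kb = Kw/Ka = 1.0×10^-14 / 2.57 × 10^-8 = 3.89 × 10^-7
Kb = [OH-]²/(0.0353 − [OH-]) = 3.89 × 10^-7
Assume [OH-] ≪ 0.0353: [OH-] ≈ √(3.89 × 10^-7 × 0.0353) = 1.17 × 10^-4 M
Check: 0.33% ionized — well under 5%, approximation valid.
pOH = 3.93, so pH = 14.00 − pOH = 10.07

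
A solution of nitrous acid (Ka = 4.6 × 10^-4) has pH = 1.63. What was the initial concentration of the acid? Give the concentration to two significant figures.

[H+] = 10^(-1.63) = 2.34 × 10^-2 M = x
Ka = x²/(C₀ − x) ⇒ C₀ = x + x²/Ka
C₀ = 2.34 × 10^-2 + (2.34 × 10^-2)²/(4.6 × 10^-4) = 1.21 M

C₀ = 1.2 M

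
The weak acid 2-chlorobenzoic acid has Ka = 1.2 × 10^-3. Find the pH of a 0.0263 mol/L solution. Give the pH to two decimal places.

pH = 2.30

ClC6H4COOH ⇌ ClC6H4COO- + H+
Ka = [H+]²/(0.0263 − [H+]) = 1.2 × 10^-3
The 5% rule fails; solving [H+]² + Ka·[H+] − Ka·C₀ = 0 exactly:
[H+] = (−Ka + √(Ka² + 4·Ka·C₀))/2 = 5.05 × 10^-3 M
pH = −log(5.05 × 10^-3) = 2.30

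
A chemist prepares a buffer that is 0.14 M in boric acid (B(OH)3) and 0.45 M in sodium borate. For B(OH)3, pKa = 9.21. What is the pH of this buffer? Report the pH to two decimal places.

pH = 9.72

Henderson–Hasselbalch: pH = pKa + log([B(OH)4-]/[B(OH)3]) = 9.21 + log(0.45/0.14)
pH = 9.21 + (+0.507) = 9.72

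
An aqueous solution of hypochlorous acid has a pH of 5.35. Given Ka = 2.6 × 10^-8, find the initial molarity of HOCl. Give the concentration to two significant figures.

C₀ = 7.7 × 10^-4 M

[H+] = 10^(-5.35) = 4.47 × 10^-6 M = x
Ka = x²/(C₀ − x) ⇒ C₀ = x + x²/Ka
C₀ = 4.47 × 10^-6 + (4.47 × 10^-6)²/(2.6 × 10^-8) = 7.73 × 10^-4 M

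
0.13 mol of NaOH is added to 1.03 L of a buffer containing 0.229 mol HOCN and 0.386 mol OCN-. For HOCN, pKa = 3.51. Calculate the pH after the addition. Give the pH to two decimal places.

After neutralization: n(HOCN) = 0.099 mol, n(OCN-) = 0.516 mol.
Henderson–Hasselbalch with mole ratio 0.516/0.099: pH = 3.51 + (+0.717)

pH = 4.23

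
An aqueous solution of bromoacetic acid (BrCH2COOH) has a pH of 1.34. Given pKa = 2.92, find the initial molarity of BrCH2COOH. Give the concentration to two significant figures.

C₀ = 1.8 M

[H+] = 10^(-1.34) = 4.57 × 10^-2 M = x
Ka = 10^(−2.92) = 1.20 × 10^-3
Ka = x²/(C₀ − x) ⇒ C₀ = x + x²/Ka
C₀ = 4.57 × 10^-2 + (4.57 × 10^-2)²/(1.20 × 10^-3) = 1.79 M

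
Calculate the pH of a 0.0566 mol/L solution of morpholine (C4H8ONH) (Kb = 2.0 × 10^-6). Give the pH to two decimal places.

C4H8ONH + H2O ⇌ C4H8ONH2+ + OH-
Kb = [OH-]²/(0.0566 − [OH-]) = 2.0 × 10^-6
Assume [OH-] ≪ 0.0566: [OH-] ≈ √(2.0 × 10^-6 × 0.0566) = 3.36 × 10^-4 M
([OH-]/C₀ = 0.59% < 5%, so the approximation holds.)
pOH = −log(3.36 × 10^-4) = 3.47; pH = 14.00 − 3.47 = 10.53

pH = 10.53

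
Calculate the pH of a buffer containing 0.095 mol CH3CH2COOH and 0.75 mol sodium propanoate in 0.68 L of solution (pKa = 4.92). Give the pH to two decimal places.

Using pH = pKa + log([base]/[acid]) with [base]/[acid] = 0.75/0.095:
pH = 4.92 + (+0.897) = 5.82

pH = 5.82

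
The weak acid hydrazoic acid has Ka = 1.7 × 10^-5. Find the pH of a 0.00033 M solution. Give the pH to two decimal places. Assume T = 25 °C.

pH = 4.17

HN3 ⇌ N3- + H+
From the ICE table, Ka = x²/(0.00033 − x) = 1.7 × 10^-5.
The 5% rule fails; solving x² + Ka·x − Ka·C₀ = 0 exactly:
x = [−1.7e-05 + √(1.7e-05² + 2.24e-08)]/2 = 6.69 × 10^-5 M
pH = −log(6.69 × 10^-5) = 4.17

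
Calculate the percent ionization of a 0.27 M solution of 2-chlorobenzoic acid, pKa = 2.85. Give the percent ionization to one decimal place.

7.0%

ClC6H4COOH ⇌ ClC6H4COO- + H+; let x = [H+] at equilibrium.
Ka = 10^(−2.85) = 1.41 × 10^-3
Solve x² + 0.00141x − 0.000381 = 0 → x = 1.88 × 10^-2 M
% ionization = x/C₀ × 100% = 1.88 × 10^-2/0.27 × 100% = 7.0%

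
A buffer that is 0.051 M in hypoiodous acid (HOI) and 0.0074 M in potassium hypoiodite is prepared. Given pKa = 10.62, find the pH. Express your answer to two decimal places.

pH = 9.78

Using pH = pKa + log([base]/[acid]) with [base]/[acid] = 0.0074/0.051:
pH = 10.62 + (-0.838) = 9.78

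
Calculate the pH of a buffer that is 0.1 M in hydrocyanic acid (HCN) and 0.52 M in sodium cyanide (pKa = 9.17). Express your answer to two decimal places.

Henderson–Hasselbalch: pH = pKa + log([CN-]/[HCN]) = 9.17 + log(0.52/0.1)
pH = 9.17 + (+0.716) = 9.89

pH = 9.89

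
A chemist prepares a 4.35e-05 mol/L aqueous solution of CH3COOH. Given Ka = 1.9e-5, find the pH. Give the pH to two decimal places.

CH3COOH ⇌ CH3COO- + H+
Ka = x²/(4.35e-05 − x) = 1.9 × 10^-5
The 5% rule fails; solving x² + Ka·x − Ka·C₀ = 0 exactly:
x = [−1.9e-05 + √(1.9e-05² + 3.31e-09)]/2 = 2.08 × 10^-5 M
pH = −log(2.08 × 10^-5) = 4.68

pH = 4.68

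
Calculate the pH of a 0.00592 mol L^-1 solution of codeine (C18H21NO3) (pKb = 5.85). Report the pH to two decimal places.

C18H21NO3 + H2O ⇌ C18H22NO3+ + OH-
Kb = 10^(−5.85) = 1.41 × 10^-6
From the ICE table, Kb = x²/(0.00592 − x) = 1.41 × 10^-6.
Neglecting x in the denominator: x = √(1.41 × 10^-6 × 0.00592) = 9.14 × 10^-5 M
Check: 1.5% ionized — well under 5%, approximation valid.
pOH = −log(9.14 × 10^-5) = 4.04; pH = 14.00 − 4.04 = 9.96

pH = 9.96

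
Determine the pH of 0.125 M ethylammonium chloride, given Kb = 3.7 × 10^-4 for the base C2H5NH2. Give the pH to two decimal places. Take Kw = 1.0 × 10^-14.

pH = 5.74

C2H5NH3+ is the conjugate acid of the weak base C2H5NH2.
Ka = Kw/Kb = 1.0×10^-14 / 3.7 × 10^-4 = 2.70 × 10^-11
From the ICE table, Ka = [H+]²/(0.125 − [H+]) = 2.70 × 10^-11.
Assume [H+] ≪ 0.125: [H+] ≈ √(2.70 × 10^-11 × 0.125) = 1.84 × 10^-6 M
Check: 0.0015% ionized — well under 5%, approximation valid.
pH = −log(1.84 × 10^-6) = 5.74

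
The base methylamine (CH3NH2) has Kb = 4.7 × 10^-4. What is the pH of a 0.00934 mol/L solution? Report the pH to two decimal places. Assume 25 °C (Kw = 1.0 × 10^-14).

CH3NH2 + H2O ⇌ CH3NH3+ + OH-
From the ICE table, Kb = [OH-]²/(0.00934 − [OH-]) = 4.7 × 10^-4.
Here C₀/Kb ≈ 19.9, so the small-[OH-] approximation fails. Use the quadratic:
[OH-] = [−0.00047 + √(0.00047² + 1.76e-05)]/2 = 1.87 × 10^-3 M
pOH = 2.73, so pH = 14.00 − pOH = 11.27

pH = 11.27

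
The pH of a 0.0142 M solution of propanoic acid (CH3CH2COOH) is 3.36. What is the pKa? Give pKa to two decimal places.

pKa = 4.86

[H+] = 10^(-3.36) = 4.37 × 10^-4 M
At equilibrium [HA] = 0.0142 − 4.37 × 10^-4 = 1.38 × 10^-2 M
Ka = [H+][A-]/[HA] = (4.37 × 10^-4)² / 1.38 × 10^-2 = 1.38 × 10^-5
pKa = -log(1.38 × 10^-5) = 4.86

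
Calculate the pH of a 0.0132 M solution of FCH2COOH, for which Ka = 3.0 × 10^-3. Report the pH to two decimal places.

FCH2COOH ⇌ FCH2COO- + H+
Ka = x²/(0.0132 − x) = 3.0 × 10^-3
x is not negligible relative to C₀; solve x² + 0.003·x − 3.96e-05 = 0.
x = (−Ka + √(Ka² + 4·Ka·C₀))/2 = 4.97 × 10^-3 M
pH = −log[H+] = −log(4.97 × 10^-3) = 2.30

pH = 2.30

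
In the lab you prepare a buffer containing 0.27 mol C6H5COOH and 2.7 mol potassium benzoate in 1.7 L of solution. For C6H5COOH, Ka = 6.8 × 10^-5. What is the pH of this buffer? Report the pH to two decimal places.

pKa = −log(6.8 × 10^-5) = 4.167
Henderson–Hasselbalch: pH = pKa + log([C6H5COO-]/[C6H5COOH]) = 4.167 + log(2.7/0.27)
pH = 4.167 + (+1.000) = 5.17

pH = 5.17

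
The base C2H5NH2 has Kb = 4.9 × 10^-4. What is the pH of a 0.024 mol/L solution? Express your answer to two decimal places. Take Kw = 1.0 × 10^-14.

pH = 11.50

C2H5NH2 + H2O ⇌ C2H5NH3+ + OH-
Kb = [OH-]²/(0.024 − [OH-]) = 4.9 × 10^-4
Here C₀/Kb ≈ 49, so the small-[OH-] approximation fails. Use the quadratic:
[OH-] = (−Kb + √(Kb² + 4·Kb·C₀))/2 = 3.19 × 10^-3 M
pOH = 2.50, so pH = 14.00 − pOH = 11.50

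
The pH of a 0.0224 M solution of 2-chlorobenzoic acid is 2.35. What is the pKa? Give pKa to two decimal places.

pKa = 2.95

[H+] = 10^(-2.35) = 4.47 × 10^-3 M
At equilibrium [HA] = 0.0224 − 4.47 × 10^-3 = 1.79 × 10^-2 M
Ka = [H+][A-]/[HA] = (4.47 × 10^-3)² / 1.79 × 10^-2 = 1.12 × 10^-3
pKa = -log(1.12 × 10^-3) = 2.95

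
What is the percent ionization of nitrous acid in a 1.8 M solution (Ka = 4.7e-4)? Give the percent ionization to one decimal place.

1.6%

HNO2 ⇌ NO2- + H+; let x = [H+] at equilibrium.
x ≈ √(Ka·C₀) = √(4.7 × 10^-4 × 1.8) = 2.91 × 10^-2 M
% ionization = x/C₀ × 100% = 2.91 × 10^-2/1.8 × 100% = 1.6%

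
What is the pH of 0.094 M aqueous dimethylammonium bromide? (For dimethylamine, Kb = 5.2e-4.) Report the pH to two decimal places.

pH = 5.87

(CH3)2NH2+ is the conjugate acid of the weak base (CH3)2NH.
Ka = Kw/Kb = 1.0×10^-14 / 5.2 × 10^-4 = 1.92 × 10^-11
Ka = [H+]²/(0.094 − [H+]) = 1.92 × 10^-11
Neglecting [H+] in the denominator: [H+] = √(1.92 × 10^-11 × 0.094) = 1.34 × 10^-6 M
pH = −log(1.34 × 10^-6) = 5.87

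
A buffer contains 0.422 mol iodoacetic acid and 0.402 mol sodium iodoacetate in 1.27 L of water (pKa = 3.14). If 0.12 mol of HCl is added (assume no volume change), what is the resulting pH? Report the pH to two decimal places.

pH = 2.86

Added H+ converts ICH2COO- to ICH2COOH: ICH2COOH → 0.542 mol, ICH2COO- → 0.282 mol.
pH = pKa + log([A⁻]/[HA]) = 3.14 + log(0.282/0.542) = 3.14 -0.284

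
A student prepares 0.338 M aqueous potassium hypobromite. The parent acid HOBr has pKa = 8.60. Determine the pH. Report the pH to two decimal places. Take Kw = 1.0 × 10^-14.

pH = 11.06

OBr- is the conjugate base of the weak acid HOBr.
Ka = 10^(−8.60) = 2.51 × 10^-9
Kb = Kw/Ka = 1.0×10^-14 / 2.51 × 10^-9 = 3.98 × 10^-6
From the ICE table, Kb = [OH-]²/(0.338 − [OH-]) = 3.98 × 10^-6.
Since Kb ≪ C₀, [OH-] ≈ √(Kb·C₀) = 1.16 × 10^-3 M.
Check: 0.34% ionized — well under 5%, approximation valid.
pOH = 2.94, so pH = 14.00 − pOH = 11.06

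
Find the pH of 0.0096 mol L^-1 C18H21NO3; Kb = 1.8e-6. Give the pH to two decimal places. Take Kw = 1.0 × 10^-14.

C18H21NO3 + H2O ⇌ C18H22NO3+ + OH-
From the ICE table, Kb = x²/(0.0096 − x) = 1.8 × 10^-6.
Neglecting x in the denominator: x = √(1.8 × 10^-6 × 0.0096) = 1.31 × 10^-4 M
Check: 1.4% ionized — well under 5%, approximation valid.
pOH = 3.88, so pH = 14.00 − pOH = 10.12

pH = 10.12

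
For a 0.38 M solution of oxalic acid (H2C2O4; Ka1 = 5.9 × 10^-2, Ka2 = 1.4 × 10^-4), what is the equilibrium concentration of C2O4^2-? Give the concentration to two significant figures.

1.4 × 10^-4 M

First ionization gives [H+] ≈ [HC2O4-] = 1.23 × 10^-1 M.
Second step: Ka2 = [H+][C2O4^2-]/[HC2O4-] ≈ [C2O4^2-] (since [H+] ≈ [HC2O4-]).
So [C2O4^2-] ≈ Ka2.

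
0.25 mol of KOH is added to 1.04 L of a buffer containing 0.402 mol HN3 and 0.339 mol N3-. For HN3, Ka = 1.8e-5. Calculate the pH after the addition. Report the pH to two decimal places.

pH = 5.33

OH- converts HN3 to N3-: HN3 → 0.152 mol, N3- → 0.589 mol.
pKa = −log(1.8 × 10^-5) = 4.745
Henderson–Hasselbalch with mole ratio 0.589/0.152: pH = 4.745 + (+0.588)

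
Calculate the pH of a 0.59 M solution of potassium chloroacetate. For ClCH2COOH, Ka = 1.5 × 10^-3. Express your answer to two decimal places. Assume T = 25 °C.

pH = 8.30

ClCH2COO- is the conjugate base of the weak acid ClCH2COOH.
Kb = Kw/Ka = 1.0×10^-14 / 1.5 × 10^-3 = 6.67 × 10^-12
Kb = [OH-]²/(0.59 − [OH-]) = 6.67 × 10^-12
Neglecting [OH-] in the denominator: [OH-] = √(6.67 × 10^-12 × 0.59) = 1.98 × 10^-6 M
Check: 0.00034% ionized — well under 5%, approximation valid.
pOH = −log(1.98 × 10^-6) = 5.70; pH = 14.00 − 5.70 = 8.30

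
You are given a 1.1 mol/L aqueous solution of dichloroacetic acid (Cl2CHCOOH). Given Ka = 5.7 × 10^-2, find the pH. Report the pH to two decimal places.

Cl2CHCOOH ⇌ Cl2CHCOO- + H+
From the ICE table, Ka = [H+]²/(1.1 − [H+]) = 5.7 × 10^-2.
The 5% rule fails; solving [H+]² + Ka·[H+] − Ka·C₀ = 0 exactly:
[H+] = [−0.057 + √(0.057² + 0.251)]/2 = 2.24 × 10^-1 M
pH = −log[H+] = −log(2.24 × 10^-1) = 0.65

pH = 0.65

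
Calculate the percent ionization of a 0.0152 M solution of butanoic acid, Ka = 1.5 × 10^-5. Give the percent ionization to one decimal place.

3.1%

CH3(CH2)2COOH ⇌ CH3(CH2)2COO- + H+; let x = [H+] at equilibrium.
x ≈ √(Ka·C₀) = √(1.5 × 10^-5 × 0.0152) = 4.77 × 10^-4 M
% ionization = x/C₀ × 100% = 4.77 × 10^-4/0.0152 × 100% = 3.1%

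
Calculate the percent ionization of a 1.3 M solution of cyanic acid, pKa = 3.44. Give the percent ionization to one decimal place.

1.7%

HOCN ⇌ OCN- + H+; let x = [H+] at equilibrium.
Ka = 10^(−3.44) = 3.63 × 10^-4
x ≈ √(Ka·C₀) = √(3.63 × 10^-4 × 1.3) = 2.17 × 10^-2 M
Fraction ionized = 2.17 × 10^-2 / 1.3 = 0.0167 → 1.7%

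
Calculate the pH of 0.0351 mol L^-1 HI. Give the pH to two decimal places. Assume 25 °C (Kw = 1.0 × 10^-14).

HI is a strong acid and dissociates completely, so [H+] = 0.0351 M.
pH = -log(0.0351) = 1.45

pH = 1.45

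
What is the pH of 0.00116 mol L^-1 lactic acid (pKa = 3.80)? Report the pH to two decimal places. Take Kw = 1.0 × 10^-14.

pH = 3.45

CH3CH(OH)COOH ⇌ CH3CH(OH)COO- + H+
Ka = 10^(−3.80) = 1.58 × 10^-4
From the ICE table, Ka = x²/(0.00116 − x) = 1.58 × 10^-4.
x is not negligible relative to C₀; solve x² + 0.000158·x − 1.83e-07 = 0.
x = [−0.000158 + √(0.000158² + 7.33e-07)]/2 = 3.56 × 10^-4 M
pH = −log(3.56 × 10^-4) = 3.45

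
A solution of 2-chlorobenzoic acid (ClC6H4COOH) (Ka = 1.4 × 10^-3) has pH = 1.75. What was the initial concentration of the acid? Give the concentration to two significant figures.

C₀ = 2.4 × 10^-1 M

[H+] = 10^(-1.75) = 1.78 × 10^-2 M = x
Ka = x²/(C₀ − x) ⇒ C₀ = x + x²/Ka
C₀ = 1.78 × 10^-2 + (1.78 × 10^-2)²/(1.4 × 10^-3) = 2.44 × 10^-1 M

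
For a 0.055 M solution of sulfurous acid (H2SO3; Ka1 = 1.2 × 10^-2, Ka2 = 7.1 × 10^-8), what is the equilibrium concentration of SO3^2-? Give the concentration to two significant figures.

7.1 × 10^-8 M

First ionization gives [H+] ≈ [HSO3-] = 2.04 × 10^-2 M.
Second step: Ka2 = [H+][SO3^2-]/[HSO3-] ≈ [SO3^2-] (since [H+] ≈ [HSO3-]).
So [SO3^2-] ≈ Ka2.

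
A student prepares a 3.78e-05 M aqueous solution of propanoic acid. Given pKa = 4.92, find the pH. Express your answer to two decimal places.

CH3CH2COOH ⇌ CH3CH2COO- + H+
Ka = 10^(−4.92) = 1.20 × 10^-5
From the ICE table, Ka = [H+]²/(3.78e-05 − [H+]) = 1.20 × 10^-5.
[H+] is not negligible relative to C₀; solve [H+]² + 1.2e-05·[H+] − 4.54e-10 = 0.
[H+] = [−1.2e-05 + √(1.2e-05² + 1.81e-09)]/2 = 1.61 × 10^-5 M
pH = −log(1.61 × 10^-5) = 4.79

pH = 4.79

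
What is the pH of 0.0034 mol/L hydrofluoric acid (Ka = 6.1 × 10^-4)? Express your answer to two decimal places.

pH = 2.93

HF ⇌ F- + H+
From the ICE table, Ka = [H+]²/(0.0034 − [H+]) = 6.1 × 10^-4.
[H+] is not negligible relative to C₀; solve [H+]² + 0.00061·[H+] − 2.07e-06 = 0.
[H+] = [−0.00061 + √(0.00061² + 8.3e-06)]/2 = 1.17 × 10^-3 M
pH = −log(1.17 × 10^-3) = 2.93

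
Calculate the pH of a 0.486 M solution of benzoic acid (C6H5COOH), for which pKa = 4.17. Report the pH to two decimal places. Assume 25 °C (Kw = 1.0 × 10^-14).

pH = 2.24

C6H5COOH ⇌ C6H5COO- + H+
Ka = 10^(−4.17) = 6.76 × 10^-5
From the ICE table, Ka = x²/(0.486 − x) = 6.76 × 10^-5.
Since Ka ≪ C₀, x ≈ √(Ka·C₀) = 5.73 × 10^-3 M.
(x/C₀ = 1.2% < 5%, so the approximation holds.)
pH = −log(5.73 × 10^-3) = 2.24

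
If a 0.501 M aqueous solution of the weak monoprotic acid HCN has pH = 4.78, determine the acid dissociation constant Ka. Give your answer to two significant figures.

[H+] = 10^(-4.78) = 1.66 × 10^-5 M
At equilibrium [HA] = 0.501 − 1.66 × 10^-5 = 5.01 × 10^-1 M
Ka = [H+][A-]/[HA] = (1.66 × 10^-5)² / 5.01 × 10^-1 = 5.5 × 10^-10

Ka = 5.5 × 10^-10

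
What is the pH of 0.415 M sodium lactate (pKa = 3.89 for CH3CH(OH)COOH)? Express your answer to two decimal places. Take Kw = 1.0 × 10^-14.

CH3CH(OH)COO- is the conjugate base of the weak acid CH3CH(OH)COOH.
Ka = 10^(−3.89) = 1.29 × 10^-4
Kb = Kw/Ka = 1.0×10^-14 / 1.29 × 10^-4 = 7.75 × 10^-11
Kb = x²/(0.415 − x) = 7.75 × 10^-11
Neglecting x in the denominator: x = √(7.75 × 10^-11 × 0.415) = 5.67 × 10^-6 M
(x/C₀ = 0.0014% < 5%, so the approximation holds.)
pOH = −log(5.67 × 10^-6) = 5.25; pH = 14.00 − 5.25 = 8.75

pH = 8.75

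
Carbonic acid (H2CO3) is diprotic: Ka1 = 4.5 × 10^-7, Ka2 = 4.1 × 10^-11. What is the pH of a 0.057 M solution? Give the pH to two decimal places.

Since Ka1 ≫ Ka2, the first ionization dominates [H+].
Ka1 = x²/(0.057 − x) = 4.5 × 10^-7
x ≈ √(4.5 × 10^-7 × 0.057) = 1.60 × 10^-4 M
pH = −log(1.60 × 10^-4) = 3.80

pH = 3.80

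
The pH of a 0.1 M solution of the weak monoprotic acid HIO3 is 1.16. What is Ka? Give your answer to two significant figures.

[H+] = 10^(-1.16) = 6.92 × 10^-2 M
At equilibrium [HA] = 0.1 − 6.92 × 10^-2 = 3.08 × 10^-2 M
Ka = [H+][A-]/[HA] = (6.92 × 10^-2)² / 3.08 × 10^-2 = 1.6 × 10^-1

Ka = 1.6 × 10^-1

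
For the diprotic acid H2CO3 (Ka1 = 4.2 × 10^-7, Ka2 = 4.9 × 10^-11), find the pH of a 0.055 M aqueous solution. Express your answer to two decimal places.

Since Ka1 ≫ Ka2, the first ionization dominates [H+].
Ka1 = x²/(0.055 − x) = 4.2 × 10^-7
x ≈ √(4.2 × 10^-7 × 0.055) = 1.52 × 10^-4 M
pH = −log(1.52 × 10^-4) = 3.82

pH = 3.82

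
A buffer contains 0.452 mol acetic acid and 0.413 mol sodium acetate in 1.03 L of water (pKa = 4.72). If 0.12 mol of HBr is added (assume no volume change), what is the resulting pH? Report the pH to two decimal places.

pH = 4.43

After neutralization: n(CH3COOH) = 0.572 mol, n(CH3COO-) = 0.293 mol.
Henderson–Hasselbalch with mole ratio 0.293/0.572: pH = 4.72 + (-0.291)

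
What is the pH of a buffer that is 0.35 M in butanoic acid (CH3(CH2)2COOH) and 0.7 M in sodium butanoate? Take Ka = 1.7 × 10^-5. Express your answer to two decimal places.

pH = 5.07

pKa = −log(1.7 × 10^-5) = 4.770
pH = pKa + log([A⁻]/[HA]) = 4.770 + log(0.7/0.35)
pH = 4.770 + (+0.301) = 5.07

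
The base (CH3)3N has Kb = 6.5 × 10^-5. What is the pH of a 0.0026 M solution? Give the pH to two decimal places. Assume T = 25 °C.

pH = 10.58

(CH3)3N + H2O ⇌ (CH3)3NH+ + OH-
Kb = x²/(0.0026 − x) = 6.5 × 10^-5
Here C₀/Kb ≈ 40, so the small-x approximation fails. Use the quadratic:
x = (−Kb + √(Kb² + 4·Kb·C₀))/2 = 3.80 × 10^-4 M
pOH = 3.42, so pH = 14.00 − pOH = 10.58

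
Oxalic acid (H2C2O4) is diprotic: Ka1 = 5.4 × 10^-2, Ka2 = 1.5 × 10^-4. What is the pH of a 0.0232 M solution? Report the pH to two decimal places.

Ka1 ≫ Ka2, so treat the first dissociation as the only significant source of H+.
Ka1 = x²/(0.0232 − x) = 5.4 × 10^-2
Solving the quadratic: x = (−Ka1 + √(Ka1² + 4·Ka1·C₀))/2 = 1.75 × 10^-2 M
pH = −log(1.75 × 10^-2) = 1.76

pH = 1.76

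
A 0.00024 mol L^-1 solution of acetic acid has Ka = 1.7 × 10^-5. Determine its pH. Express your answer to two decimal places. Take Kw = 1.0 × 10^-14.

pH = 4.25

CH3COOH ⇌ CH3COO- + H+
From the ICE table, Ka = x²/(0.00024 − x) = 1.7 × 10^-5.
x is not negligible relative to C₀; solve x² + 1.7e-05·x − 4.08e-09 = 0.
x = (−Ka + √(Ka² + 4·Ka·C₀))/2 = 5.59 × 10^-5 M
pH = −log(5.59 × 10^-5) = 4.25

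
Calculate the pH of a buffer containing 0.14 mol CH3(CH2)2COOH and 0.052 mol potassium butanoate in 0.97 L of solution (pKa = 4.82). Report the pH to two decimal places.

pH = 4.39

pH = pKa + log([A⁻]/[HA]) = 4.82 + log(0.052/0.14)
pH = 4.82 + (-0.430) = 4.39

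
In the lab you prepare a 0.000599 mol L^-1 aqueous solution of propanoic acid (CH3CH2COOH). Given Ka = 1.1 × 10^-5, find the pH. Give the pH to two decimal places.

CH3CH2COOH ⇌ CH3CH2COO- + H+
Let x = [H+] at equilibrium. Ka = x²/(0.000599 − x).
The 5% rule fails; solving x² + Ka·x − Ka·C₀ = 0 exactly:
x = [−1.1e-05 + √(1.1e-05² + 2.64e-08)]/2 = 7.59 × 10^-5 M
pH = −log[H+] = −log(7.59 × 10^-5) = 4.12

pH = 4.12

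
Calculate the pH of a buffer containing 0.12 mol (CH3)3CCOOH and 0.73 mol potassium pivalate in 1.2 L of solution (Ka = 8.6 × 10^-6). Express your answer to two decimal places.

pKa = −log(8.6 × 10^-6) = 5.066
pH = pKa + log([A⁻]/[HA]) = 5.066 + log(0.73/0.12)
pH = 5.066 + (+0.784) = 5.85

pH = 5.85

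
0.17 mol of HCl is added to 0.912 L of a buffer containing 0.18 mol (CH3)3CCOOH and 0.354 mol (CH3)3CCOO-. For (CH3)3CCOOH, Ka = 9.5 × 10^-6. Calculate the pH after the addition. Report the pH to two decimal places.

Added H+ converts (CH3)3CCOO- to (CH3)3CCOOH: (CH3)3CCOOH → 0.35 mol, (CH3)3CCOO- → 0.184 mol.
pKa = −log(9.5 × 10^-6) = 5.022
Henderson–Hasselbalch with mole ratio 0.184/0.35: pH = 5.022 + (-0.279)

pH = 4.74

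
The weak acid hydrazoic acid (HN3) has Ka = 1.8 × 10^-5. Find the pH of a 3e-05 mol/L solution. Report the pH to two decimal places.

HN3 ⇌ N3- + H+
Ka = x²/(3e-05 − x) = 1.8 × 10^-5
Here C₀/Ka ≈ 1.67, so the small-x approximation fails. Use the quadratic:
x = (−Ka + √(Ka² + 4·Ka·C₀))/2 = 1.59 × 10^-5 M
pH = −log[H+] = −log(1.59 × 10^-5) = 4.80

pH = 4.80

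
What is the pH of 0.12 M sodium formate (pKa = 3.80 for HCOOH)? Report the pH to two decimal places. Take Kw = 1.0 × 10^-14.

pH = 8.44

HCOO- is the conjugate base of the weak acid HCOOH.
Ka = 10^(−3.80) = 1.58 × 10^-4
Kb = Kw/Ka = 1.0×10^-14 / 1.58 × 10^-4 = 6.33 × 10^-11
From the ICE table, Kb = [OH-]²/(0.12 − [OH-]) = 6.33 × 10^-11.
Assume [OH-] ≪ 0.12: [OH-] ≈ √(6.33 × 10^-11 × 0.12) = 2.76 × 10^-6 M
pOH = −log(2.76 × 10^-6) = 5.56; pH = 14.00 − 5.56 = 8.44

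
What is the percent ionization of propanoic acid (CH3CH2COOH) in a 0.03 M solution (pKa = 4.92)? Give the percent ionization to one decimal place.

CH3CH2COOH ⇌ CH3CH2COO- + H+; let x = [H+] at equilibrium.
Ka = 10^(−4.92) = 1.20 × 10^-5
x ≈ √(Ka·C₀) = √(1.20 × 10^-5 × 0.03) = 6.00 × 10^-4 M
Fraction ionized = 6.00 × 10^-4 / 0.03 = 0.0200 → 2.0%

2.0%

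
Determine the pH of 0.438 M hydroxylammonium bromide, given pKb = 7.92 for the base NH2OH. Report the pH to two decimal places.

NH3OH+ is the conjugate acid of the weak base NH2OH.
Kb = 10^(−7.92) = 1.20 × 10^-8
Ka = Kw/Kb = 1.0×10^-14 / 1.20 × 10^-8 = 8.33 × 10^-7
Ka = [H+]²/(0.438 − [H+]) = 8.33 × 10^-7
Since Ka ≪ C₀, [H+] ≈ √(Ka·C₀) = 6.04 × 10^-4 M.
Check: 0.14% ionized — well under 5%, approximation valid.
pH = −log(6.04 × 10^-4) = 3.22

pH = 3.22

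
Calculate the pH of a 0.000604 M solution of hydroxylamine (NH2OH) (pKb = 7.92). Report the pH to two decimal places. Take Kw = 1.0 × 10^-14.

pH = 8.43

NH2OH + H2O ⇌ NH3OH+ + OH-
Kb = 10^(−7.92) = 1.20 × 10^-8
From the ICE table, Kb = x²/(0.000604 − x) = 1.20 × 10^-8.
Neglecting x in the denominator: x = √(1.20 × 10^-8 × 0.000604) = 2.69 × 10^-6 M
pOH = 5.57, so pH = 14.00 − pOH = 8.43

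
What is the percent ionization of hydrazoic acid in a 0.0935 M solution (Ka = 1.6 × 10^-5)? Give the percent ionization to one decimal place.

HN3 ⇌ N3- + H+; let x = [H+] at equilibrium.
x ≈ √(Ka·C₀) = √(1.6 × 10^-5 × 0.0935) = 1.22 × 10^-3 M
Fraction ionized = 1.22 × 10^-3 / 0.0935 = 0.0130 → 1.3%

1.3%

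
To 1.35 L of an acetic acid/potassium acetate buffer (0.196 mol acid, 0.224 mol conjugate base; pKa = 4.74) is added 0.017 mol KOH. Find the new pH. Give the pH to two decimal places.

After neutralization: n(CH3COOH) = 0.179 mol, n(CH3COO-) = 0.241 mol.
pH = pKa + log([A⁻]/[HA]) = 4.74 + log(0.241/0.179) = 4.74 +0.129

pH = 4.87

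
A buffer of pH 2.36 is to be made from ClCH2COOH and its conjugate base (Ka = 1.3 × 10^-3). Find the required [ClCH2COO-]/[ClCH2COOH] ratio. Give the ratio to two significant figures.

ratio = 0.30

pKa = -log(1.3 × 10^-3) = 2.886
pH = pKa + log(r) ⇒ log(r) = 2.36 − 2.886 = -0.526
r = [ClCH2COO-]/[ClCH2COOH] = 10^(-0.526) = 0.298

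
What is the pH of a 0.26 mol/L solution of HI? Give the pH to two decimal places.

HI is a strong acid and dissociates completely, so [H+] = 0.26 M.
pH = -log(0.26) = 0.59

pH = 0.59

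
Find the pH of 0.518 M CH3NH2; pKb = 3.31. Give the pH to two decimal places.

pH = 12.20

CH3NH2 + H2O ⇌ CH3NH3+ + OH-
Kb = 10^(−3.31) = 4.90 × 10^-4
From the ICE table, Kb = [OH-]²/(0.518 − [OH-]) = 4.90 × 10^-4.
Since Kb ≪ C₀, [OH-] ≈ √(Kb·C₀) = 1.59 × 10^-2 M.
([OH-]/C₀ = 3.1% < 5%, so the approximation holds.)
pOH = 1.80, so pH = 14.00 − pOH = 12.20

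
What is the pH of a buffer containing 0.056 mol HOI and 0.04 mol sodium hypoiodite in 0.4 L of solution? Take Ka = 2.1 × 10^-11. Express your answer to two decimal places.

pH = 10.53

pKa = −log(2.1 × 10^-11) = 10.678
Henderson–Hasselbalch: pH = pKa + log([OI-]/[HOI]) = 10.678 + log(0.04/0.056)
pH = 10.678 + (-0.146) = 10.53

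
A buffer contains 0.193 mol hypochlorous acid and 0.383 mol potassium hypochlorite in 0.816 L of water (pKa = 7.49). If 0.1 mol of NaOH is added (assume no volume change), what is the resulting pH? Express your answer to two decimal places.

After neutralization: n(HOCl) = 0.093 mol, n(OCl-) = 0.483 mol.
pH = pKa + log(n_OCl-/n_HOCl) = 7.49 + log(0.483/0.093) = 7.49 + (+0.715)

pH = 8.21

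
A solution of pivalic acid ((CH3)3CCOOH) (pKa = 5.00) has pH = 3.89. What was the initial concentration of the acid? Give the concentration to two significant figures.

[H+] = 10^(-3.89) = 1.29 × 10^-4 M = x
Ka = 10^(−5.00) = 1.00 × 10^-5
Ka = x²/(C₀ − x) ⇒ C₀ = x + x²/Ka
C₀ = 1.29 × 10^-4 + (1.29 × 10^-4)²/(1.00 × 10^-5) = 1.79 × 10^-3 M

C₀ = 1.8 × 10^-3 M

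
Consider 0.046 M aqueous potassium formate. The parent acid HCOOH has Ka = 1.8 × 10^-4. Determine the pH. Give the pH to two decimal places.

pH = 8.20

HCOO- is the conjugate base of the weak acid HCOOH.
Kb = Kw/Ka = 1.0×10^-14 / 1.8 × 10^-4 = 5.56 × 10^-11
Let x = [OH-] at equilibrium. Kb = x²/(0.046 − x).
Since Kb ≪ C₀, x ≈ √(Kb·C₀) = 1.60 × 10^-6 M.
pOH = 5.80, so pH = 14.00 − pOH = 8.20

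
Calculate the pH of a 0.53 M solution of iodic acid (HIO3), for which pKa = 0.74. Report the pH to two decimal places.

HIO3 ⇌ IO3- + H+
Ka = 10^(−0.74) = 1.82 × 10^-1
Ka = [H+]²/(0.53 − [H+]) = 1.82 × 10^-1
The 5% rule fails; solving [H+]² + Ka·[H+] − Ka·C₀ = 0 exactly:
[H+] = [−0.182 + √(0.182² + 0.386)]/2 = 2.33 × 10^-1 M
pH = −log[H+] = −log(2.33 × 10^-1) = 0.63

pH = 0.63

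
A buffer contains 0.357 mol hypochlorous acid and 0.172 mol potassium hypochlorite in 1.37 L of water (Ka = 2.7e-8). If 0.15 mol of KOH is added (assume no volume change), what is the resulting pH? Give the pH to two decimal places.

pH = 7.76

After neutralization: n(HOCl) = 0.207 mol, n(OCl-) = 0.322 mol.
pKa = −log(2.7 × 10^-8) = 7.569
pH = pKa + log(n_OCl-/n_HOCl) = 7.569 + log(0.322/0.207) = 7.569 + (+0.192)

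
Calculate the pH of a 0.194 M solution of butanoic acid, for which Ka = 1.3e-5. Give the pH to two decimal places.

pH = 2.80

CH3(CH2)2COOH ⇌ CH3(CH2)2COO- + H+
From the ICE table, Ka = x²/(0.194 − x) = 1.3 × 10^-5.
Neglecting x in the denominator: x = √(1.3 × 10^-5 × 0.194) = 1.59 × 10^-3 M
(x/C₀ = 0.82% < 5%, so the approximation holds.)
pH = −log[H+] = −log(1.59 × 10^-3) = 2.80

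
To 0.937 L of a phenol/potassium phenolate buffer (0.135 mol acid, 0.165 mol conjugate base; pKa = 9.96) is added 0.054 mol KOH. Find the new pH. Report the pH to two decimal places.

pH = 10.39

OH- converts C6H5OH to C6H5O-: C6H5OH → 0.081 mol, C6H5O- → 0.219 mol.
pH = pKa + log(n_C6H5O-/n_C6H5OH) = 9.96 + log(0.219/0.081) = 9.96 + (+0.432)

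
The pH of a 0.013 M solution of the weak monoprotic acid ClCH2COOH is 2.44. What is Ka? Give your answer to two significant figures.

[H+] = 10^(-2.44) = 3.63 × 10^-3 M
At equilibrium [HA] = 0.013 − 3.63 × 10^-3 = 9.37 × 10^-3 M
Ka = [H+][A-]/[HA] = (3.63 × 10^-3)² / 9.37 × 10^-3 = 1.4 × 10^-3

Ka = 1.4 × 10^-3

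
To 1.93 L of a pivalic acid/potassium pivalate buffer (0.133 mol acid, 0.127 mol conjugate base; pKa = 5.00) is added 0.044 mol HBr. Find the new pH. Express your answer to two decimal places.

Added H+ converts (CH3)3CCOO- to (CH3)3CCOOH: (CH3)3CCOOH → 0.177 mol, (CH3)3CCOO- → 0.083 mol.
Henderson–Hasselbalch with mole ratio 0.083/0.177: pH = 5.00 + (-0.329)

pH = 4.67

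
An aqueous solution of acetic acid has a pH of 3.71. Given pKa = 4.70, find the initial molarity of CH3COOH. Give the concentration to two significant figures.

[H+] = 10^(-3.71) = 1.95 × 10^-4 M = x
Ka = 10^(−4.70) = 2.00 × 10^-5
Ka = x²/(C₀ − x) ⇒ C₀ = x + x²/Ka
C₀ = 1.95 × 10^-4 + (1.95 × 10^-4)²/(2.00 × 10^-5) = 2.10 × 10^-3 M

C₀ = 2.1 × 10^-3 M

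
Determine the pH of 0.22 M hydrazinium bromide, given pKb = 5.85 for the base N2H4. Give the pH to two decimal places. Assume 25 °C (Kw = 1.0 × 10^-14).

pH = 4.40

N2H5+ is the conjugate acid of the weak base N2H4.
Kb = 10^(−5.85) = 1.41 × 10^-6
Ka = Kw/Kb = 1.0×10^-14 / 1.41 × 10^-6 = 7.09 × 10^-9
Ka = [H+]²/(0.22 − [H+]) = 7.09 × 10^-9
Assume [H+] ≪ 0.22: [H+] ≈ √(7.09 × 10^-9 × 0.22) = 3.95 × 10^-5 M
pH = −log[H+] = −log(3.95 × 10^-5) = 4.40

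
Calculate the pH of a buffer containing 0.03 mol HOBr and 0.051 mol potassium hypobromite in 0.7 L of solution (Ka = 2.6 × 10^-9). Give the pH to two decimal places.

pH = 8.82

pKa = −log(2.6 × 10^-9) = 8.585
Using pH = pKa + log([base]/[acid]) with [base]/[acid] = 0.051/0.03:
pH = 8.585 + (+0.230) = 8.82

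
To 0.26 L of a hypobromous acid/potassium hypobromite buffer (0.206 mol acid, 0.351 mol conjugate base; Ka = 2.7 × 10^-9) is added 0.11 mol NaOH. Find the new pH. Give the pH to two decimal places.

After neutralization: n(HOBr) = 0.096 mol, n(OBr-) = 0.461 mol.
pKa = −log(2.7 × 10^-9) = 8.569
pH = pKa + log([A⁻]/[HA]) = 8.569 + log(0.461/0.096) = 8.569 +0.681

pH = 9.25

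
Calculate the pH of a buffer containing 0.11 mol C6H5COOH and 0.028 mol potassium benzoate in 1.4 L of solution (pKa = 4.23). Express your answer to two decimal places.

Henderson–Hasselbalch: pH = pKa + log([C6H5COO-]/[C6H5COOH]) = 4.23 + log(0.028/0.11)
pH = 4.23 + (-0.594) = 3.64

pH = 3.64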